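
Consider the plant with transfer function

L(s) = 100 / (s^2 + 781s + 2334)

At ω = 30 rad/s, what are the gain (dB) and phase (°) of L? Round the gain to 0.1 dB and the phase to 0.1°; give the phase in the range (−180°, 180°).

-47.4 dB, -86.5°

Substitute s = j30:
Numerator: 100 = 100 + j0
Denominator: (j30)^2 + 781(j30) + 2334 = 1434 + j23430
|N| = √(100² + 0²) ≈ 100, ∠N ≈ 0.00°
|D| = √(1434² + 23430²) ≈ 23474, ∠D ≈ 86.50°
|L| = 100 / 23474 ≈ 0.00426
Gain = 20 log₁₀(0.00426) ≈ -47.41 dB
∠L = 0.00° − 86.50° = -86.50°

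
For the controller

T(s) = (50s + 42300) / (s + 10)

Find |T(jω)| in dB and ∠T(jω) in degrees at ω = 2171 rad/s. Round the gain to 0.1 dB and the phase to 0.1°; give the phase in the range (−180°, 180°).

Substitute s = j2171:
Numerator: 50(j2171) + 42300 = 42300 + j108550
Denominator: (j2171) + 10 = 10 + j2171
|N| = √(42300² + 108550²) ≈ 1.165e+05, ∠N ≈ 68.71°
|D| = √(10² + 2171²) ≈ 2171, ∠D ≈ 89.74°
|T| = 1.165e+05 / 2171 ≈ 53.662
Gain = 20 log₁₀(53.662) ≈ 34.59 dB
∠T = 68.71° − 89.74° = -21.03°

34.6 dB, -21.0°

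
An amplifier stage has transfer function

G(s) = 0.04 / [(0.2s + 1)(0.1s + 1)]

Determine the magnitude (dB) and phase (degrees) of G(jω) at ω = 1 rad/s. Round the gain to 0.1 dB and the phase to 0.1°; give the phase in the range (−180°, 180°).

At ω = 1 rad/s:
pole (1 + j1·0.2) = 1 + j0.2 → |·| ≈ 1.0198, ∠ ≈ 11.31°
pole (1 + j1·0.1) = 1 + j0.1 → |·| ≈ 1.005, ∠ ≈ 5.71°
|G| = 0.04 · 1 / (1.0198 · 1.005) ≈ 0.039028
Gain = 20 log₁₀(0.039028) ≈ -28.17 dB
∠G = (0°) − (11.31° + 5.71°) = -17.02°

-28.2 dB, -17.0°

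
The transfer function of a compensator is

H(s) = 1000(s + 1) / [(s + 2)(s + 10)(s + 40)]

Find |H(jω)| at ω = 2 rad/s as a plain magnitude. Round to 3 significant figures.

At s = jω = j2:
zero (s+1): 1 + j2 → |·| = √(1²+2²) = √5 ≈ 2.2361, ∠ = arctan(2/1) ≈ 63.43°
pole (s+2): 2 + j2 → |·| = √(2²+2²) = √8 ≈ 2.8284, ∠ = arctan(2/2) ≈ 45.00°
pole (s+10): 10 + j2 → |·| = √(10²+2²) = √104 ≈ 10.198, ∠ = arctan(2/10) ≈ 11.31°
pole (s+40): 40 + j2 → |·| = √(40²+2²) = √1604 ≈ 40.05, ∠ = arctan(2/40) ≈ 2.86°
|H| = 1000 · 2.2361 / 1155.2 ≈ 1.9357

1.94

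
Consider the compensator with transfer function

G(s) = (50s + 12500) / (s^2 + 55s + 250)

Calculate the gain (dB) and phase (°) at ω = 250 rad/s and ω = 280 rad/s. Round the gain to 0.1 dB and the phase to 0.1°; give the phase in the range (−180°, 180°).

ω = 250: -11.1 dB, -122.5°; ω = 280: -12.6 dB, -120.6°

Substitute s = j250:
Numerator: 50(j250) + 12500 = 12500 + j12500
Denominator: (j250)^2 + 55(j250) + 250 = -62250 + j13750
|N| = √(12500² + 12500²) ≈ 17678, ∠N ≈ 45.00°
|D| = √(62250² + 13750²) ≈ 63750, ∠D ≈ 167.54°
|G| = 17678 / 63750 ≈ 0.2773
Gain = 20 log₁₀(0.2773) ≈ -11.14 dB
∠G = 45.00° − 167.54° = -122.54°

Substitute s = j280:
Numerator: 50(j280) + 12500 = 12500 + j14000
Denominator: (j280)^2 + 55(j280) + 250 = -78150 + j15400
|N| = √(12500² + 14000²) ≈ 18768, ∠N ≈ 48.24°
|D| = √(78150² + 15400²) ≈ 79653, ∠D ≈ 168.85°
|G| = 18768 / 79653 ≈ 0.23562
Gain = 20 log₁₀(0.23562) ≈ -12.56 dB
∠G = 48.24° − 168.85° = -120.61°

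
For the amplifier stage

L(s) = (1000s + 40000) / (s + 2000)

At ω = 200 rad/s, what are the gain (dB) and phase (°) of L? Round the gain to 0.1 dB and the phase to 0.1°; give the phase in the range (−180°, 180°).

Substitute s = j200:
Numerator: 1000(j200) + 40000 = 40000 + j200000
Denominator: (j200) + 2000 = 2000 + j200
|N| = √(40000² + 200000²) ≈ 2.0396e+05, ∠N ≈ 78.69°
|D| = √(2000² + 200²) ≈ 2010, ∠D ≈ 5.71°
|L| = 2.0396e+05 / 2010 ≈ 101.47
Gain = 20 log₁₀(101.47) ≈ 40.13 dB
∠L = 78.69° − 5.71° = 72.98°

40.1 dB, 73.0°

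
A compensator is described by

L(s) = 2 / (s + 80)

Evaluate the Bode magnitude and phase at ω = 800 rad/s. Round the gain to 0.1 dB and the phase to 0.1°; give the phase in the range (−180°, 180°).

-52.1 dB, -84.3°

Substitute s = j800:
Numerator: 2 = 2 + j0
Denominator: (j800) + 80 = 80 + j800
|N| = √(2² + 0²) ≈ 2, ∠N ≈ 0.00°
|D| = √(80² + 800²) ≈ 803.99, ∠D ≈ 84.29°
|L| = 2 / 803.99 ≈ 0.0024876
Gain = 20 log₁₀(0.0024876) ≈ -52.08 dB
∠L = 0.00° − 84.29° = -84.29°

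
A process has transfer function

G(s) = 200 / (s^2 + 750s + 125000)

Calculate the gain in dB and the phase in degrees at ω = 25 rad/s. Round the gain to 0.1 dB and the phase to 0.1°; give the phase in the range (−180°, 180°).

Substitute s = j25:
Numerator: 200 = 200 + j0
Denominator: (j25)^2 + 750(j25) + 125000 = 124375 + j18750
|N| = √(200² + 0²) ≈ 200, ∠N ≈ 0.00°
|D| = √(124375² + 18750²) ≈ 1.2578e+05, ∠D ≈ 8.57°
|G| = 200 / 1.2578e+05 ≈ 0.0015901
Gain = 20 log₁₀(0.0015901) ≈ -55.97 dB
∠G = 0.00° − 8.57° = -8.57°

-56.0 dB, -8.6°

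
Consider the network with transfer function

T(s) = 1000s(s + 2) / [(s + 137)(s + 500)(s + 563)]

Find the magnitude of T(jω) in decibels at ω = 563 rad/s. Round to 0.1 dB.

-0.8 dB

At s = jω = j563:
zero (s+2): 2 + j563 → |·| = √(2²+563²) = √316973 ≈ 563, ∠ = arctan(563/2) ≈ 89.80°
zero at origin: s = j563 → |·| = 563, ∠ = 90.00°
pole (s+137): 137 + j563 → |·| = √(137²+563²) = √335738 ≈ 579.43, ∠ = arctan(563/137) ≈ 76.32°
pole (s+500): 500 + j563 → |·| = √(500²+563²) = √566969 ≈ 752.97, ∠ = arctan(563/500) ≈ 48.39°
pole (s+563): 563 + j563 → |·| = √(563²+563²) = √633938 ≈ 796.2, ∠ = arctan(563/563) ≈ 45.00°
|T| = 1000 · 3.1697e+05 / 3.4738e+08 ≈ 0.91246
Gain = 20 log₁₀(0.91246) ≈ -0.80 dB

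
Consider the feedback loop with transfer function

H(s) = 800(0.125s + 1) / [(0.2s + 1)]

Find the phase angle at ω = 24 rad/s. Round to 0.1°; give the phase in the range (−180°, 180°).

-6.7°

At ω = 24 rad/s:
zero (1 + j24·0.125) = 1 + j3 → |·| ≈ 3.1623, ∠ ≈ 71.57°
pole (1 + j24·0.2) = 1 + j4.8 → |·| ≈ 4.9031, ∠ ≈ 78.23°
∠H = (71.57°) − (78.23°) = -6.66°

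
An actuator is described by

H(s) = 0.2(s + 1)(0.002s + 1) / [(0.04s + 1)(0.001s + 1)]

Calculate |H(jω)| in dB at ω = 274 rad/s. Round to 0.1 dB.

14.8 dB

At ω = 274 rad/s:
zero (1 + j274·1) = 1 + j274 → |·| ≈ 274, ∠ ≈ 89.79°
zero (1 + j274·0.002) = 1 + j0.548 → |·| ≈ 1.1403, ∠ ≈ 28.72°
pole (1 + j274·0.04) = 1 + j10.96 → |·| ≈ 11.006, ∠ ≈ 84.79°
pole (1 + j274·0.001) = 1 + j0.274 → |·| ≈ 1.0369, ∠ ≈ 15.32°
|H| = 0.2 · 274 · 1.1403 / (11.006 · 1.0369) ≈ 5.4756
Gain = 20 log₁₀(5.4756) ≈ 14.77 dB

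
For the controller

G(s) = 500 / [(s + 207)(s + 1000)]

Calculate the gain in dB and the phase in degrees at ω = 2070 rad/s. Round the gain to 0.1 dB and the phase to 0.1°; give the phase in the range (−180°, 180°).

At s = jω = j2070:
pole (s+207): 207 + j2070 → |·| = √(207²+2070²) = √4327749 ≈ 2080.3, ∠ = arctan(2070/207) ≈ 84.29°
pole (s+1000): 1000 + j2070 → |·| = √(1000²+2070²) = √5284900 ≈ 2298.9, ∠ = arctan(2070/1000) ≈ 64.22°
|G| = 500 / 4.7824e+06 ≈ 0.00010455
Gain = 20 log₁₀(0.00010455) ≈ -79.61 dB
∠G = 0.00° − 148.51° = -148.51°

-79.6 dB, -148.5°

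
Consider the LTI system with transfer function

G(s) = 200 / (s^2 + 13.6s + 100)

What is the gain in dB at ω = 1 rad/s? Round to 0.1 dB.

6.0 dB

At s = jω = j1:
quadratic: (j1)² + 13.6·j1 + 100 = 99 + j13.6 → |·| ≈ 99.93, ∠ ≈ 7.82°
|G| = 200 / 99.93 ≈ 2.0014
Gain = 20 log₁₀(2.0014) ≈ 6.03 dB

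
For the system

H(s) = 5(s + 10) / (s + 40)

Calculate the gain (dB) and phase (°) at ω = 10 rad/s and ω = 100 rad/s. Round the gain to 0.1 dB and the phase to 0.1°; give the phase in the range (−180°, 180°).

At s = jω = j10:
zero (s+10): 10 + j10 → |·| = √(10²+10²) = √200 ≈ 14.142, ∠ = arctan(10/10) ≈ 45.00°
pole (s+40): 40 + j10 → |·| = √(40²+10²) = √1700 ≈ 41.231, ∠ = arctan(10/40) ≈ 14.04°
|H| = 5 · 14.142 / 41.231 ≈ 1.715
Gain = 20 log₁₀(1.715) ≈ 4.69 dB
∠H = 45.00° − 14.04° = 30.96°

At s = jω = j100:
zero (s+10): 10 + j100 → |·| = √(10²+100²) = √10100 ≈ 100.5, ∠ = arctan(100/10) ≈ 84.29°
pole (s+40): 40 + j100 → |·| = √(40²+100²) = √11600 ≈ 107.7, ∠ = arctan(100/40) ≈ 68.20°
|H| = 5 · 100.5 / 107.7 ≈ 4.6657
Gain = 20 log₁₀(4.6657) ≈ 13.38 dB
∠H = 84.29° − 68.20° = 16.09°

ω = 10: 4.7 dB, 31.0°; ω = 100: 13.4 dB, 16.1°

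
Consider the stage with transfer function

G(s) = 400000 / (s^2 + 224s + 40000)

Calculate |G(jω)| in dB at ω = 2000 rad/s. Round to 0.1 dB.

At s = jω = j2000:
quadratic: (j2000)² + 224·j2000 + 40000 = -3960000 + j448000 → |·| ≈ 3.9853e+06, ∠ ≈ 173.55°
|G| = 400000 / 3.9853e+06 ≈ 0.10037
Gain = 20 log₁₀(0.10037) ≈ -19.97 dB

-20.0 dB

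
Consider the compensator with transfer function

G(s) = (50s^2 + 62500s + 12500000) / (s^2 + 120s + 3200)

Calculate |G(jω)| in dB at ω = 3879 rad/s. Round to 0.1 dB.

Substitute s = j3879:
Numerator: 50(j3879)^2 + 62500(j3879) + 12500000 = -739832050 + j242437500
Denominator: (j3879)^2 + 120(j3879) + 3200 = -15043441 + j465480
|N| = √(739832050² + 242437500²) ≈ 7.7854e+08, ∠N ≈ 161.86°
|D| = √(15043441² + 465480²) ≈ 1.5051e+07, ∠D ≈ 178.23°
|G| = 7.7854e+08 / 1.5051e+07 ≈ 51.727
Gain = 20 log₁₀(51.727) ≈ 34.27 dB

34.3 dB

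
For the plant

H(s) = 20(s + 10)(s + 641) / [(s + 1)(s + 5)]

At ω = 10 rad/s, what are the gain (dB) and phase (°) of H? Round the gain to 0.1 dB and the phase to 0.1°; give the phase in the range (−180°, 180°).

64.2 dB, -101.8°

At s = jω = j10:
zero (s+10): 10 + j10 → |·| = √(10²+10²) = √200 ≈ 14.142, ∠ = arctan(10/10) ≈ 45.00°
zero (s+641): 641 + j10 → |·| = √(641²+10²) = √410981 ≈ 641.08, ∠ = arctan(10/641) ≈ 0.89°
pole (s+1): 1 + j10 → |·| = √(1²+10²) = √101 ≈ 10.05, ∠ = arctan(10/1) ≈ 84.29°
pole (s+5): 5 + j10 → |·| = √(5²+10²) = √125 ≈ 11.18, ∠ = arctan(10/5) ≈ 63.43°
|H| = 20 · 9066.2 / 112.36 ≈ 1613.8
Gain = 20 log₁₀(1613.8) ≈ 64.16 dB
∠H = 45.89° − 147.72° = -101.83°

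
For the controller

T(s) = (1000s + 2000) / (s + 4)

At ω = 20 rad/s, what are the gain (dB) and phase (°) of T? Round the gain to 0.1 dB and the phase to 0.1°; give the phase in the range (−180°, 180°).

59.9 dB, 5.6°

Substitute s = j20:
Numerator: 1000(j20) + 2000 = 2000 + j20000
Denominator: (j20) + 4 = 4 + j20
|N| = √(2000² + 20000²) ≈ 20100, ∠N ≈ 84.29°
|D| = √(4² + 20²) ≈ 20.396, ∠D ≈ 78.69°
|T| = 20100 / 20.396 ≈ 985.49
Gain = 20 log₁₀(985.49) ≈ 59.87 dB
∠T = 84.29° − 78.69° = 5.60°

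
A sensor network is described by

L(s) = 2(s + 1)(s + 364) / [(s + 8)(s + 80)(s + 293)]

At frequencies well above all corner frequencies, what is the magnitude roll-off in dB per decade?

-20 dB/decade

Each pole contributes −20 dB/decade at high frequency; each zero contributes +20 dB/decade.
Net: 2 zero(s) − 3 pole(s) → -20 dB/decade.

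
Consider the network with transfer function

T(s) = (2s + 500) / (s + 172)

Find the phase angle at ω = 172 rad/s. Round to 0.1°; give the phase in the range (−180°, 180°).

Substitute s = j172:
Numerator: 2(j172) + 500 = 500 + j344
Denominator: (j172) + 172 = 172 + j172
|N| = √(500² + 344²) ≈ 606.91, ∠N ≈ 34.53°
|D| = √(172² + 172²) ≈ 243.24, ∠D ≈ 45.00°
∠T = 34.53° − 45.00° = -10.47°

-10.5°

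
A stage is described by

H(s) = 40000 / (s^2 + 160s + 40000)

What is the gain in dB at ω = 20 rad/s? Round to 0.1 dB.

At s = jω = j20:
quadratic: (j20)² + 160·j20 + 40000 = 39600 + j3200 → |·| ≈ 39729, ∠ ≈ 4.62°
|H| = 40000 / 39729 ≈ 1.0068
Gain = 20 log₁₀(1.0068) ≈ 0.06 dB

0.1 dB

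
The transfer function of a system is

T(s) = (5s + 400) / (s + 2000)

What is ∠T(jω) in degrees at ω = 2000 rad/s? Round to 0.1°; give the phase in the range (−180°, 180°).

42.7°

Substitute s = j2000:
Numerator: 5(j2000) + 400 = 400 + j10000
Denominator: (j2000) + 2000 = 2000 + j2000
|N| = √(400² + 10000²) ≈ 10008, ∠N ≈ 87.71°
|D| = √(2000² + 2000²) ≈ 2828.4, ∠D ≈ 45.00°
∠T = 87.71° − 45.00° = 42.71°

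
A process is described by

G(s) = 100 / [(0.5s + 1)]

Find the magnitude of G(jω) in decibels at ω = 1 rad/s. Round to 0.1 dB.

39.0 dB

At ω = 1 rad/s:
pole (1 + j1·0.5) = 1 + j0.5 → |·| ≈ 1.118, ∠ ≈ 26.57°
|G| = 100 · 1 / (1.118) ≈ 89.445
Gain = 20 log₁₀(89.445) ≈ 39.03 dB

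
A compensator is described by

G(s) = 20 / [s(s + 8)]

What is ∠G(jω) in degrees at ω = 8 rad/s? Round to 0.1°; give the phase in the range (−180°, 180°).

At s = jω = j8:
pole (s+8): 8 + j8 → |·| = √(8²+8²) = √128 ≈ 11.314, ∠ = arctan(8/8) ≈ 45.00°
pole at origin: |s| = 8, ∠ = 90.00° (in denominator)
∠G = 0.00° − 135.00° = -135.00°

-135.0°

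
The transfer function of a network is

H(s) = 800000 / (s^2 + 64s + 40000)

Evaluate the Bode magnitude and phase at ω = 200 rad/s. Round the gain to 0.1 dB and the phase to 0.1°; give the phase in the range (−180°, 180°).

At s = jω = j200:
quadratic: (j200)² + 64·j200 + 40000 = 0 + j12800 → |·| ≈ 12800, ∠ ≈ 90.00°
|H| = 800000 / 12800 ≈ 62.5
Gain = 20 log₁₀(62.5) ≈ 35.92 dB
∠H = 0.00° − 90.00° = -90.00°

35.9 dB, -90.0°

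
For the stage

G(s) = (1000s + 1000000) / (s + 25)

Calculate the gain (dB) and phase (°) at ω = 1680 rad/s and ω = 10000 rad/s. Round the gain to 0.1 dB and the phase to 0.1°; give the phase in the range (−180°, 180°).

Substitute s = j1680:
Numerator: 1000(j1680) + 1000000 = 1000000 + j1680000
Denominator: (j1680) + 25 = 25 + j1680
|N| = √(1000000² + 1680000²) ≈ 1.9551e+06, ∠N ≈ 59.24°
|D| = √(25² + 1680²) ≈ 1680.2, ∠D ≈ 89.15°
|G| = 1.9551e+06 / 1680.2 ≈ 1163.6
Gain = 20 log₁₀(1163.6) ≈ 61.32 dB
∠G = 59.24° − 89.15° = -29.91°

Substitute s = j10000:
Numerator: 1000(j10000) + 1000000 = 1000000 + j10000000
Denominator: (j10000) + 25 = 25 + j10000
|N| = √(1000000² + 10000000²) ≈ 1.005e+07, ∠N ≈ 84.29°
|D| = √(25² + 10000²) ≈ 10000, ∠D ≈ 89.86°
|G| = 1.005e+07 / 10000 ≈ 1005
Gain = 20 log₁₀(1005) ≈ 60.04 dB
∠G = 84.29° − 89.86° = -5.57°

ω = 1680: 61.3 dB, -29.9°; ω = 10000: 60.0 dB, -5.6°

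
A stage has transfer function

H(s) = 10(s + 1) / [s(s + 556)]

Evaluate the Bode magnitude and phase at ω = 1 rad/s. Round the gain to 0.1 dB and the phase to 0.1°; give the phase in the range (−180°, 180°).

-31.9 dB, -45.1°

At s = jω = j1:
zero (s+1): 1 + j1 → |·| = √(1²+1²) = √2 ≈ 1.4142, ∠ = arctan(1/1) ≈ 45.00°
pole (s+556): 556 + j1 → |·| = √(556²+1²) = √309137 ≈ 556, ∠ = arctan(1/556) ≈ 0.10°
pole at origin: |s| = 1, ∠ = 90.00° (in denominator)
|H| = 10 · 1.4142 / 556 ≈ 0.025435
Gain = 20 log₁₀(0.025435) ≈ -31.89 dB
∠H = 45.00° − 90.10° = -45.10°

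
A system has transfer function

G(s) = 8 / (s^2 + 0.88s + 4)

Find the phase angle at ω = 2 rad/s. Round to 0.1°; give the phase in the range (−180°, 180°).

At s = jω = j2:
quadratic: (j2)² + 0.88·j2 + 4 = 0 + j1.76 → |·| ≈ 1.76, ∠ ≈ 90.00°
∠G = 0.00° − 90.00° = -90.00°

-90.0°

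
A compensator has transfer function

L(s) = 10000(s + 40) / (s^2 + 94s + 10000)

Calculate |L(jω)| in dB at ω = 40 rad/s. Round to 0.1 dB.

35.8 dB

At s = jω = j40:
zero (s+40): 40 + j40 → |·| = √(40²+40²) = √3200 ≈ 56.569, ∠ = arctan(40/40) ≈ 45.00°
quadratic: (j40)² + 94·j40 + 10000 = 8400 + j3760 → |·| ≈ 9203.1, ∠ ≈ 24.11°
|L| = 10000 · 56.569 / 9203.1 ≈ 61.467
Gain = 20 log₁₀(61.467) ≈ 35.77 dB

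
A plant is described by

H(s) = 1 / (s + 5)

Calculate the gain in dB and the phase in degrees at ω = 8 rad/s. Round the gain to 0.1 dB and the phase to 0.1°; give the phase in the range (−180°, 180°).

Substitute s = j8:
Numerator: 1 = 1 + j0
Denominator: (j8) + 5 = 5 + j8
|N| = √(1² + 0²) ≈ 1, ∠N ≈ 0.00°
|D| = √(5² + 8²) ≈ 9.434, ∠D ≈ 57.99°
|H| = 1 / 9.434 ≈ 0.106
Gain = 20 log₁₀(0.106) ≈ -19.49 dB
∠H = 0.00° − 57.99° = -57.99°

-19.5 dB, -58.0°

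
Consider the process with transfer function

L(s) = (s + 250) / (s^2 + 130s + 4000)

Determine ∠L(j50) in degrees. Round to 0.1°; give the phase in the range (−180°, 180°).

-65.7°

Substitute s = j50:
Numerator: (j50) + 250 = 250 + j50
Denominator: (j50)^2 + 130(j50) + 4000 = 1500 + j6500
|N| = √(250² + 50²) ≈ 254.95, ∠N ≈ 11.31°
|D| = √(1500² + 6500²) ≈ 6670.8, ∠D ≈ 77.01°
∠L = 11.31° − 77.01° = -65.70°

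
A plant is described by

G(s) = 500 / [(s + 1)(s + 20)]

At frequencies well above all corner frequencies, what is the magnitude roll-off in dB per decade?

-40 dB/decade

Each pole contributes −20 dB/decade at high frequency; each zero contributes +20 dB/decade.
Net: 0 zero(s) − 2 pole(s) → -40 dB/decade.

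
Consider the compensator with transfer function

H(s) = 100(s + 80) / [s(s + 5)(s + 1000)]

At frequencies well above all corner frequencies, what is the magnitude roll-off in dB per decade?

-40 dB/decade

Each pole contributes −20 dB/decade at high frequency; each zero contributes +20 dB/decade.
Net: 1 zero(s) − 3 pole(s) → -40 dB/decade.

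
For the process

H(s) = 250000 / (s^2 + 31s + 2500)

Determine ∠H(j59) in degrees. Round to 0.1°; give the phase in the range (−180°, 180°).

-118.2°

At s = jω = j59:
quadratic: (j59)² + 31·j59 + 2500 = -981 + j1829 → |·| ≈ 2075.5, ∠ ≈ 118.21°
∠H = 0.00° − 118.21° = -118.21°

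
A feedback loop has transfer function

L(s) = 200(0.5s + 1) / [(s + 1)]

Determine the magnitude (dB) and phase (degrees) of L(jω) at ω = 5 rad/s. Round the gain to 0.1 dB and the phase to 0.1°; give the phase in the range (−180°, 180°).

40.5 dB, -10.5°

At ω = 5 rad/s:
zero (1 + j5·0.5) = 1 + j2.5 → |·| ≈ 2.6926, ∠ ≈ 68.20°
pole (1 + j5·1) = 1 + j5 → |·| ≈ 5.099, ∠ ≈ 78.69°
|L| = 200 · 2.6926 / (5.099) ≈ 105.61
Gain = 20 log₁₀(105.61) ≈ 40.47 dB
∠L = (68.20°) − (78.69°) = -10.49°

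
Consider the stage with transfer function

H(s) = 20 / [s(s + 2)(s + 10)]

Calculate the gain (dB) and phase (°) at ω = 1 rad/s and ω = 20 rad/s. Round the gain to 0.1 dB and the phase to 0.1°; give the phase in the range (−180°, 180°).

At s = jω = j1:
pole (s+2): 2 + j1 → |·| = √(2²+1²) = √5 ≈ 2.2361, ∠ = arctan(1/2) ≈ 26.57°
pole (s+10): 10 + j1 → |·| = √(10²+1²) = √101 ≈ 10.05, ∠ = arctan(1/10) ≈ 5.71°
pole at origin: |s| = 1, ∠ = 90.00° (in denominator)
|H| = 20 / 22.473 ≈ 0.88996
Gain = 20 log₁₀(0.88996) ≈ -1.01 dB
∠H = 0.00° − 122.28° = -122.28°

At s = jω = j20:
pole (s+2): 2 + j20 → |·| = √(2²+20²) = √404 ≈ 20.1, ∠ = arctan(20/2) ≈ 84.29°
pole (s+10): 10 + j20 → |·| = √(10²+20²) = √500 ≈ 22.361, ∠ = arctan(20/10) ≈ 63.43°
pole at origin: |s| = 20, ∠ = 90.00° (in denominator)
|H| = 20 / 8989.1 ≈ 0.0022249
Gain = 20 log₁₀(0.0022249) ≈ -53.05 dB
∠H = 0.00° − 237.72° = -237.72° ≡ 122.28° (principal value)

ω = 1: -1.0 dB, -122.3°; ω = 20: -53.1 dB, 122.3°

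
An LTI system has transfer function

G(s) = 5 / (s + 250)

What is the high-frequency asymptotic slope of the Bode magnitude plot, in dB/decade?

-20 dB/decade

Each pole contributes −20 dB/decade at high frequency; each zero contributes +20 dB/decade.
Net: 0 zero(s) − 1 pole(s) → -20 dB/decade.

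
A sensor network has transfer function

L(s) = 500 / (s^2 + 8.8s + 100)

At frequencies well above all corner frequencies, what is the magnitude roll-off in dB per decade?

Each pole contributes −20 dB/decade at high frequency; each zero contributes +20 dB/decade.
Net: 0 zero(s) − 2 pole(s) → -40 dB/decade.

-40 dB/decade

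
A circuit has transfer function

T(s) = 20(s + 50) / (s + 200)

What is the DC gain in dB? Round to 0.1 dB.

T(0) = 20·50 / (200) = 5
20 log₁₀(5) ≈ 13.98 dB

14.0 dB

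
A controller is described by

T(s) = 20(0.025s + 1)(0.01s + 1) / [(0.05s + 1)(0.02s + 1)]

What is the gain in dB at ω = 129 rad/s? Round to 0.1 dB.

At ω = 129 rad/s:
zero (1 + j129·0.025) = 1 + j3.225 → |·| ≈ 3.3765, ∠ ≈ 72.77°
zero (1 + j129·0.01) = 1 + j1.29 → |·| ≈ 1.6322, ∠ ≈ 52.22°
pole (1 + j129·0.05) = 1 + j6.45 → |·| ≈ 6.5271, ∠ ≈ 81.19°
pole (1 + j129·0.02) = 1 + j2.58 → |·| ≈ 2.767, ∠ ≈ 68.81°
|T| = 20 · 3.3765 · 1.6322 / (6.5271 · 2.767) ≈ 6.103
Gain = 20 log₁₀(6.103) ≈ 15.71 dB

15.7 dB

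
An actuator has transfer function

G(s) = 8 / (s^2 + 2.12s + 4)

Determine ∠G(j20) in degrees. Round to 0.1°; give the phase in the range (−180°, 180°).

-173.9°

At s = jω = j20:
quadratic: (j20)² + 2.12·j20 + 4 = -396 + j42.4 → |·| ≈ 398.26, ∠ ≈ 173.89°
∠G = 0.00° − 173.89° = -173.89°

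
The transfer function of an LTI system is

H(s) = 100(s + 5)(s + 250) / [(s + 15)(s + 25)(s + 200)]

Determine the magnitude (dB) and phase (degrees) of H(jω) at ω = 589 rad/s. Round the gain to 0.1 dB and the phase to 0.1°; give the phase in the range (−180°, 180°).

At s = jω = j589:
zero (s+5): 5 + j589 → |·| = √(5²+589²) = √346946 ≈ 589.02, ∠ = arctan(589/5) ≈ 89.51°
zero (s+250): 250 + j589 → |·| = √(250²+589²) = √409421 ≈ 639.86, ∠ = arctan(589/250) ≈ 67.00°
pole (s+15): 15 + j589 → |·| = √(15²+589²) = √347146 ≈ 589.19, ∠ = arctan(589/15) ≈ 88.54°
pole (s+25): 25 + j589 → |·| = √(25²+589²) = √347546 ≈ 589.53, ∠ = arctan(589/25) ≈ 87.57°
pole (s+200): 200 + j589 → |·| = √(200²+589²) = √386921 ≈ 622.03, ∠ = arctan(589/200) ≈ 71.24°
|H| = 100 · 3.7689e+05 / 2.1606e+08 ≈ 0.17444
Gain = 20 log₁₀(0.17444) ≈ -15.17 dB
∠H = 156.51° − 247.35° = -90.84°

-15.2 dB, -90.8°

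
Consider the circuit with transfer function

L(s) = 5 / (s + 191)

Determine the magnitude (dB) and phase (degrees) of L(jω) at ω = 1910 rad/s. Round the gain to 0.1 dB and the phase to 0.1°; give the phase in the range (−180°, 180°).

Substitute s = j1910:
Numerator: 5 = 5 + j0
Denominator: (j1910) + 191 = 191 + j1910
|N| = √(5² + 0²) ≈ 5, ∠N ≈ 0.00°
|D| = √(191² + 1910²) ≈ 1919.5, ∠D ≈ 84.29°
|L| = 5 / 1919.5 ≈ 0.0026048
Gain = 20 log₁₀(0.0026048) ≈ -51.68 dB
∠L = 0.00° − 84.29° = -84.29°

-51.7 dB, -84.3°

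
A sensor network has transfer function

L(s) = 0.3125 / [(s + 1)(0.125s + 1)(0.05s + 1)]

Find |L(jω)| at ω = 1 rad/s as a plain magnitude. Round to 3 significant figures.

0.219

At ω = 1 rad/s:
pole (1 + j1·1) = 1 + j1 → |·| ≈ 1.4142, ∠ ≈ 45.00°
pole (1 + j1·0.125) = 1 + j0.125 → |·| ≈ 1.0078, ∠ ≈ 7.13°
pole (1 + j1·0.05) = 1 + j0.05 → |·| ≈ 1.0012, ∠ ≈ 2.86°
|L| = 0.3125 · 1 / (1.4142 · 1.0078 · 1.0012) ≈ 0.219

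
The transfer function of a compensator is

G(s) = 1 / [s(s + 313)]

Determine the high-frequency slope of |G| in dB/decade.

-40 dB/decade

Each pole contributes −20 dB/decade at high frequency; each zero contributes +20 dB/decade.
Net: 0 zero(s) − 2 pole(s) → -40 dB/decade.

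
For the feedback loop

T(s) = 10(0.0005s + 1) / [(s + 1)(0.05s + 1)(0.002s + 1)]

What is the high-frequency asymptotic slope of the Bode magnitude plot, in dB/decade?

-40 dB/decade

Each pole contributes −20 dB/decade at high frequency; each zero contributes +20 dB/decade.
Net: 1 zero(s) − 3 pole(s) → -40 dB/decade.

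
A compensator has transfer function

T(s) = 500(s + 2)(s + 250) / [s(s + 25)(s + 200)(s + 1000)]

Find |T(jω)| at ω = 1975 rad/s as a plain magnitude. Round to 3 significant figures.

0.000115

At s = jω = j1975:
zero (s+2): 2 + j1975 → |·| = √(2²+1975²) = √3900629 ≈ 1975, ∠ = arctan(1975/2) ≈ 89.94°
zero (s+250): 250 + j1975 → |·| = √(250²+1975²) = √3963125 ≈ 1990.8, ∠ = arctan(1975/250) ≈ 82.79°
pole (s+25): 25 + j1975 → |·| = √(25²+1975²) = √3901250 ≈ 1975.2, ∠ = arctan(1975/25) ≈ 89.27°
pole (s+200): 200 + j1975 → |·| = √(200²+1975²) = √3940625 ≈ 1985.1, ∠ = arctan(1975/200) ≈ 84.22°
pole (s+1000): 1000 + j1975 → |·| = √(1000²+1975²) = √4900625 ≈ 2213.7, ∠ = arctan(1975/1000) ≈ 63.15°
pole at origin: |s| = 1975, ∠ = 90.00° (in denominator)
|T| = 500 · 3.9318e+06 / 1.7143e+13 ≈ 0.00011468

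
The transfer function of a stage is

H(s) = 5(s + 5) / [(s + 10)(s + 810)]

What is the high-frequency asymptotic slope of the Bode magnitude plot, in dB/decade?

-20 dB/decade

Each pole contributes −20 dB/decade at high frequency; each zero contributes +20 dB/decade.
Net: 1 zero(s) − 2 pole(s) → -20 dB/decade.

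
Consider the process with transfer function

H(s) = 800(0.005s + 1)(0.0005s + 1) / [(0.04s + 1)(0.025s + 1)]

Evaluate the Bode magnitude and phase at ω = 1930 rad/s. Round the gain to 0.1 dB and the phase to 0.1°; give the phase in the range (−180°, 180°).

9.2 dB, -50.0°

At ω = 1930 rad/s:
zero (1 + j1930·0.005) = 1 + j9.65 → |·| ≈ 9.7017, ∠ ≈ 84.08°
zero (1 + j1930·0.0005) = 1 + j0.965 → |·| ≈ 1.3897, ∠ ≈ 43.98°
pole (1 + j1930·0.04) = 1 + j77.2 → |·| ≈ 77.206, ∠ ≈ 89.26°
pole (1 + j1930·0.025) = 1 + j48.25 → |·| ≈ 48.26, ∠ ≈ 88.81°
|H| = 800 · 9.7017 · 1.3897 / (77.206 · 48.26) ≈ 2.8948
Gain = 20 log₁₀(2.8948) ≈ 9.23 dB
∠H = (84.08° + 43.98°) − (89.26° + 88.81°) = -50.01°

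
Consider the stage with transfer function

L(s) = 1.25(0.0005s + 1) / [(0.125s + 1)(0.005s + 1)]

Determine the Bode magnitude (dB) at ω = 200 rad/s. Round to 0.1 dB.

At ω = 200 rad/s:
zero (1 + j200·0.0005) = 1 + j0.1 → |·| ≈ 1.005, ∠ ≈ 5.71°
pole (1 + j200·0.125) = 1 + j25 → |·| ≈ 25.02, ∠ ≈ 87.71°
pole (1 + j200·0.005) = 1 + j1 → |·| ≈ 1.4142, ∠ ≈ 45.00°
|L| = 1.25 · 1.005 / (25.02 · 1.4142) ≈ 0.035504
Gain = 20 log₁₀(0.035504) ≈ -28.99 dB

-29.0 dB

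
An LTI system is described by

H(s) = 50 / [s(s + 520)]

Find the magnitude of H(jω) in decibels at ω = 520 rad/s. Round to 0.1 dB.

-77.7 dB

At s = jω = j520:
pole (s+520): 520 + j520 → |·| = √(520²+520²) = √540800 ≈ 735.39, ∠ = arctan(520/520) ≈ 45.00°
pole at origin: |s| = 520, ∠ = 90.00° (in denominator)
|H| = 50 / 3.824e+05 ≈ 0.00013075
Gain = 20 log₁₀(0.00013075) ≈ -77.67 dB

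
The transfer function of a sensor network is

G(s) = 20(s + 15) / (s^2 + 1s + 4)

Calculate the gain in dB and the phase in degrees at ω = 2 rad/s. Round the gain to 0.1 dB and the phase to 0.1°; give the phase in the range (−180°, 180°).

At s = jω = j2:
zero (s+15): 15 + j2 → |·| = √(15²+2²) = √229 ≈ 15.133, ∠ = arctan(2/15) ≈ 7.59°
quadratic: (j2)² + 1·j2 + 4 = 0 + j2 → |·| ≈ 2, ∠ ≈ 90.00°
|G| = 20 · 15.133 / 2 ≈ 151.33
Gain = 20 log₁₀(151.33) ≈ 43.60 dB
∠G = 7.59° − 90.00° = -82.41°

43.6 dB, -82.4°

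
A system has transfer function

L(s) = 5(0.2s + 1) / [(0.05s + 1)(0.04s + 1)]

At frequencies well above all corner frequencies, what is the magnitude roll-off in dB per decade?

-20 dB/decade

Each pole contributes −20 dB/decade at high frequency; each zero contributes +20 dB/decade.
Net: 1 zero(s) − 2 pole(s) → -20 dB/decade.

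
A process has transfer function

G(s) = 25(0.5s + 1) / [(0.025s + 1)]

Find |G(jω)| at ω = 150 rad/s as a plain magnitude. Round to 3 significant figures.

483

At ω = 150 rad/s:
zero (1 + j150·0.5) = 1 + j75 → |·| ≈ 75.007, ∠ ≈ 89.24°
pole (1 + j150·0.025) = 1 + j3.75 → |·| ≈ 3.881, ∠ ≈ 75.07°
|G| = 25 · 75.007 / (3.881) ≈ 483.17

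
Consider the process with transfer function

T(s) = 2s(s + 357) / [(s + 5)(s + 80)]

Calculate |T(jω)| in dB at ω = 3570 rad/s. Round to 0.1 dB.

6.1 dB

At s = jω = j3570:
zero (s+357): 357 + j3570 → |·| = √(357²+3570²) = √12872349 ≈ 3587.8, ∠ = arctan(3570/357) ≈ 84.29°
zero at origin: s = j3570 → |·| = 3570, ∠ = 90.00°
pole (s+5): 5 + j3570 → |·| = √(5²+3570²) = √12744925 ≈ 3570, ∠ = arctan(3570/5) ≈ 89.92°
pole (s+80): 80 + j3570 → |·| = √(80²+3570²) = √12751300 ≈ 3570.9, ∠ = arctan(3570/80) ≈ 88.72°
|T| = 2 · 1.2808e+07 / 1.2748e+07 ≈ 2.0094
Gain = 20 log₁₀(2.0094) ≈ 6.06 dB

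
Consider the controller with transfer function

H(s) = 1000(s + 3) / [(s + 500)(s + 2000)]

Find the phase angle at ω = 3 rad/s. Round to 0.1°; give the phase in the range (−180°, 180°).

44.6°

At s = jω = j3:
zero (s+3): 3 + j3 → |·| = √(3²+3²) = √18 ≈ 4.2426, ∠ = arctan(3/3) ≈ 45.00°
pole (s+500): 500 + j3 → |·| = √(500²+3²) = √250009 ≈ 500.01, ∠ = arctan(3/500) ≈ 0.34°
pole (s+2000): 2000 + j3 → |·| = √(2000²+3²) = √4000009 ≈ 2000, ∠ = arctan(3/2000) ≈ 0.09°
∠H = 45.00° − 0.43° = 44.57°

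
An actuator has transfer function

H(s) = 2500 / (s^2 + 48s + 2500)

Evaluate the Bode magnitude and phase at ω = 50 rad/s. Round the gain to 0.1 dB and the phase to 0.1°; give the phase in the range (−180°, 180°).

0.4 dB, -90.0°

At s = jω = j50:
quadratic: (j50)² + 48·j50 + 2500 = 0 + j2400 → |·| ≈ 2400, ∠ ≈ 90.00°
|H| = 2500 / 2400 ≈ 1.0417
Gain = 20 log₁₀(1.0417) ≈ 0.35 dB
∠H = 0.00° − 90.00° = -90.00°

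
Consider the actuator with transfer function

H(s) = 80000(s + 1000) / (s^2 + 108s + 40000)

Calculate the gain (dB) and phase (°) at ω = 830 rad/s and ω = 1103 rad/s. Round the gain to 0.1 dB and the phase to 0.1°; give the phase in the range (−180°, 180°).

At s = jω = j830:
zero (s+1000): 1000 + j830 → |·| = √(1000²+830²) = √1688900 ≈ 1299.6, ∠ = arctan(830/1000) ≈ 39.69°
quadratic: (j830)² + 108·j830 + 40000 = -648900 + j89640 → |·| ≈ 6.5506e+05, ∠ ≈ 172.13°
|H| = 80000 · 1299.6 / 6.5506e+05 ≈ 158.72
Gain = 20 log₁₀(158.72) ≈ 44.01 dB
∠H = 39.69° − 172.13° = -132.44°

At s = jω = j1103:
zero (s+1000): 1000 + j1103 → |·| = √(1000²+1103²) = √2216609 ≈ 1488.8, ∠ = arctan(1103/1000) ≈ 47.80°
quadratic: (j1103)² + 108·j1103 + 40000 = -1176609 + j119124 → |·| ≈ 1.1826e+06, ∠ ≈ 174.22°
|H| = 80000 · 1488.8 / 1.1826e+06 ≈ 100.71
Gain = 20 log₁₀(100.71) ≈ 40.06 dB
∠H = 47.80° − 174.22° = -126.42°

ω = 830: 44.0 dB, -132.4°; ω = 1103: 40.1 dB, -126.4°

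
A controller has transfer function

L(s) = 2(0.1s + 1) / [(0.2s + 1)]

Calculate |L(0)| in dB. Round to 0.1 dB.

L(0) = 2 · 1 / 1 = 2
20 log₁₀(2) ≈ 6.02 dB

6.0 dB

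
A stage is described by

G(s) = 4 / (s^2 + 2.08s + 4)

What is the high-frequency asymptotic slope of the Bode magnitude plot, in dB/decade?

-40 dB/decade

Each pole contributes −20 dB/decade at high frequency; each zero contributes +20 dB/decade.
Net: 0 zero(s) − 2 pole(s) → -40 dB/decade.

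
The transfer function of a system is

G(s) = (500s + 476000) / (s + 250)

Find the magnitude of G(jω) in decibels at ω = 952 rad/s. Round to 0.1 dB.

Substitute s = j952:
Numerator: 500(j952) + 476000 = 476000 + j476000
Denominator: (j952) + 250 = 250 + j952
|N| = √(476000² + 476000²) ≈ 6.7317e+05, ∠N ≈ 45.00°
|D| = √(250² + 952²) ≈ 984.28, ∠D ≈ 75.29°
|G| = 6.7317e+05 / 984.28 ≈ 683.92
Gain = 20 log₁₀(683.92) ≈ 56.70 dB

56.7 dB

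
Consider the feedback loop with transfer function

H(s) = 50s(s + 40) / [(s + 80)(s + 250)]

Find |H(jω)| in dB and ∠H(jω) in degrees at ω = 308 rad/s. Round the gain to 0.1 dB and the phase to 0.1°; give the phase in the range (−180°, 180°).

31.6 dB, 46.2°

At s = jω = j308:
zero (s+40): 40 + j308 → |·| = √(40²+308²) = √96464 ≈ 310.59, ∠ = arctan(308/40) ≈ 82.60°
zero at origin: s = j308 → |·| = 308, ∠ = 90.00°
pole (s+80): 80 + j308 → |·| = √(80²+308²) = √101264 ≈ 318.22, ∠ = arctan(308/80) ≈ 75.44°
pole (s+250): 250 + j308 → |·| = √(250²+308²) = √157364 ≈ 396.69, ∠ = arctan(308/250) ≈ 50.93°
|H| = 50 · 95662 / 1.2623e+05 ≈ 37.892
Gain = 20 log₁₀(37.892) ≈ 31.57 dB
∠H = 172.60° − 126.37° = 46.23°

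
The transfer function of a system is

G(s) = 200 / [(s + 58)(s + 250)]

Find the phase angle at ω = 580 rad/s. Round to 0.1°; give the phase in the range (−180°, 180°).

At s = jω = j580:
pole (s+58): 58 + j580 → |·| = √(58²+580²) = √339764 ≈ 582.89, ∠ = arctan(580/58) ≈ 84.29°
pole (s+250): 250 + j580 → |·| = √(250²+580²) = √398900 ≈ 631.59, ∠ = arctan(580/250) ≈ 66.68°
∠G = 0.00° − 150.97° = -150.97°

-151.0°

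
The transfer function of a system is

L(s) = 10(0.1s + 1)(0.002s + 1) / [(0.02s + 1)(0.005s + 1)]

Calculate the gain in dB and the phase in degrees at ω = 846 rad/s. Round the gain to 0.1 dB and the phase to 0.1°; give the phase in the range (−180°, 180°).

27.1 dB, -14.6°

At ω = 846 rad/s:
zero (1 + j846·0.1) = 1 + j84.6 → |·| ≈ 84.606, ∠ ≈ 89.32°
zero (1 + j846·0.002) = 1 + j1.692 → |·| ≈ 1.9654, ∠ ≈ 59.42°
pole (1 + j846·0.02) = 1 + j16.92 → |·| ≈ 16.95, ∠ ≈ 86.62°
pole (1 + j846·0.005) = 1 + j4.23 → |·| ≈ 4.3466, ∠ ≈ 76.70°
|L| = 10 · 84.606 · 1.9654 / (16.95 · 4.3466) ≈ 22.57
Gain = 20 log₁₀(22.57) ≈ 27.07 dB
∠L = (89.32° + 59.42°) − (86.62° + 76.70°) = -14.58°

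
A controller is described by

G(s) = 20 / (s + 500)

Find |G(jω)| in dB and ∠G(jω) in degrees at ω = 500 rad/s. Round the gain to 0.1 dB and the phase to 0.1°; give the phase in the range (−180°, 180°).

-31.0 dB, -45.0°

At s = jω = j500:
pole (s+500): 500 + j500 → |·| = √(500²+500²) = √500000 ≈ 707.11, ∠ = arctan(500/500) ≈ 45.00°
|G| = 20 / 707.11 ≈ 0.028284
Gain = 20 log₁₀(0.028284) ≈ -30.97 dB
∠G = 0.00° − 45.00° = -45.00°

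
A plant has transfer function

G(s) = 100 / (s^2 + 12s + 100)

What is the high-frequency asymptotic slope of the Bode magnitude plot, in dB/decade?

Each pole contributes −20 dB/decade at high frequency; each zero contributes +20 dB/decade.
Net: 0 zero(s) − 2 pole(s) → -40 dB/decade.

-40 dB/decade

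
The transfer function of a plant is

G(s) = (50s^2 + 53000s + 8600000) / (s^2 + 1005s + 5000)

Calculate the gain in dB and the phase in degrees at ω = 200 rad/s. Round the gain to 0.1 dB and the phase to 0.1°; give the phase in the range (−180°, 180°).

35.7 dB, -41.8°

Substitute s = j200:
Numerator: 50(j200)^2 + 53000(j200) + 8600000 = 6600000 + j10600000
Denominator: (j200)^2 + 1005(j200) + 5000 = -35000 + j201000
|N| = √(6600000² + 10600000²) ≈ 1.2487e+07, ∠N ≈ 58.09°
|D| = √(35000² + 201000²) ≈ 2.0402e+05, ∠D ≈ 99.88°
|G| = 1.2487e+07 / 2.0402e+05 ≈ 61.205
Gain = 20 log₁₀(61.205) ≈ 35.74 dB
∠G = 58.09° − 99.88° = -41.79°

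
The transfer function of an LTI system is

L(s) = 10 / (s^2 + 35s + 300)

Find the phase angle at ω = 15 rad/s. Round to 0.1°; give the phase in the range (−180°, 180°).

Substitute s = j15:
Numerator: 10 = 10 + j0
Denominator: (j15)^2 + 35(j15) + 300 = 75 + j525
|N| = √(10² + 0²) ≈ 10, ∠N ≈ 0.00°
|D| = √(75² + 525²) ≈ 530.33, ∠D ≈ 81.87°
∠L = 0.00° − 81.87° = -81.87°

-81.9°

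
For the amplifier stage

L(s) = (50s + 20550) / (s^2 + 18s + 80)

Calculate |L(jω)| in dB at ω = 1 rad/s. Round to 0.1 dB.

Substitute s = j1:
Numerator: 50(j1) + 20550 = 20550 + j50
Denominator: (j1)^2 + 18(j1) + 80 = 79 + j18
|N| = √(20550² + 50²) ≈ 20550, ∠N ≈ 0.14°
|D| = √(79² + 18²) ≈ 81.025, ∠D ≈ 12.84°
|L| = 20550 / 81.025 ≈ 253.63
Gain = 20 log₁₀(253.63) ≈ 48.08 dB

48.1 dB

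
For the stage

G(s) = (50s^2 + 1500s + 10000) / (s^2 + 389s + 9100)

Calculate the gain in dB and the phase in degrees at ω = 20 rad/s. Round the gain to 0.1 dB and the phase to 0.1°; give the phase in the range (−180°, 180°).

Substitute s = j20:
Numerator: 50(j20)^2 + 1500(j20) + 10000 = -10000 + j30000
Denominator: (j20)^2 + 389(j20) + 9100 = 8700 + j7780
|N| = √(10000² + 30000²) ≈ 31623, ∠N ≈ 108.43°
|D| = √(8700² + 7780²) ≈ 11671, ∠D ≈ 41.80°
|G| = 31623 / 11671 ≈ 2.7095
Gain = 20 log₁₀(2.7095) ≈ 8.66 dB
∠G = 108.43° − 41.80° = 66.63°

8.7 dB, 66.6°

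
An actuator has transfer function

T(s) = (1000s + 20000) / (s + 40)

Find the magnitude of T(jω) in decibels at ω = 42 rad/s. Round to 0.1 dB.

58.1 dB

Substitute s = j42:
Numerator: 1000(j42) + 20000 = 20000 + j42000
Denominator: (j42) + 40 = 40 + j42
|N| = √(20000² + 42000²) ≈ 46519, ∠N ≈ 64.54°
|D| = √(40² + 42²) ≈ 58, ∠D ≈ 46.40°
|T| = 46519 / 58 ≈ 802.05
Gain = 20 log₁₀(802.05) ≈ 58.08 dB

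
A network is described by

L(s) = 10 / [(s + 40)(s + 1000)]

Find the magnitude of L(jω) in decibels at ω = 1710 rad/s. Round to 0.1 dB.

-110.6 dB

At s = jω = j1710:
pole (s+40): 40 + j1710 → |·| = √(40²+1710²) = √2925700 ≈ 1710.5, ∠ = arctan(1710/40) ≈ 88.66°
pole (s+1000): 1000 + j1710 → |·| = √(1000²+1710²) = √3924100 ≈ 1980.9, ∠ = arctan(1710/1000) ≈ 59.68°
|L| = 10 / 3.3883e+06 ≈ 2.9513e-06
Gain = 20 log₁₀(2.9513e-06) ≈ -110.60 dB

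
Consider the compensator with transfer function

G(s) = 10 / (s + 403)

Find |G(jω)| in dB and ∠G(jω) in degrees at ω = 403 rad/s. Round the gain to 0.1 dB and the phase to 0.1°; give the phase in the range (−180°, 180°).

At s = jω = j403:
pole (s+403): 403 + j403 → |·| = √(403²+403²) = √324818 ≈ 569.93, ∠ = arctan(403/403) ≈ 45.00°
|G| = 10 / 569.93 ≈ 0.017546
Gain = 20 log₁₀(0.017546) ≈ -35.12 dB
∠G = 0.00° − 45.00° = -45.00°

-35.1 dB, -45.0°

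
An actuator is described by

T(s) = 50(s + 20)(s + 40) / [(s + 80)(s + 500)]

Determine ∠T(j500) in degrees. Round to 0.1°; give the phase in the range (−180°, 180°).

47.2°

At s = jω = j500:
zero (s+20): 20 + j500 → |·| = √(20²+500²) = √250400 ≈ 500.4, ∠ = arctan(500/20) ≈ 87.71°
zero (s+40): 40 + j500 → |·| = √(40²+500²) = √251600 ≈ 501.6, ∠ = arctan(500/40) ≈ 85.43°
pole (s+80): 80 + j500 → |·| = √(80²+500²) = √256400 ≈ 506.36, ∠ = arctan(500/80) ≈ 80.91°
pole (s+500): 500 + j500 → |·| = √(500²+500²) = √500000 ≈ 707.11, ∠ = arctan(500/500) ≈ 45.00°
∠T = 173.14° − 125.91° = 47.23°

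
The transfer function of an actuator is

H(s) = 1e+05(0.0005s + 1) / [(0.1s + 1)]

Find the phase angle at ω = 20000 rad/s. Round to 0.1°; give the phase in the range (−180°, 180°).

At ω = 20000 rad/s:
zero (1 + j20000·0.0005) = 1 + j10 → |·| ≈ 10.05, ∠ ≈ 84.29°
pole (1 + j20000·0.1) = 1 + j2000 → |·| ≈ 2000, ∠ ≈ 89.97°
∠H = (84.29°) − (89.97°) = -5.68°

-5.7°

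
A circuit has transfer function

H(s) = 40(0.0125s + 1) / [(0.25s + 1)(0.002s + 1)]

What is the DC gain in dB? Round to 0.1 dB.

32.0 dB

H(0) = 40 · 1 / 1 = 40
20 log₁₀(40) ≈ 32.04 dB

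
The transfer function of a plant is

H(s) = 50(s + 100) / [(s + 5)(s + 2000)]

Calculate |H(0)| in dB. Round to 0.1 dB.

-6.0 dB

H(0) = 50·100 / (5·2000) = 0.5
20 log₁₀(0.5) ≈ -6.02 dB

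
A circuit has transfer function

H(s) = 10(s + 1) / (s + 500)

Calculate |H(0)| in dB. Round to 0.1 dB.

H(0) = 10·1 / (500) = 0.02
20 log₁₀(0.02) ≈ -33.98 dB

-34.0 dB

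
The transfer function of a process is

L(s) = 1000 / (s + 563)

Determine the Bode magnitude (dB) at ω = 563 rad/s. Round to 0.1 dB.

2.0 dB

At s = jω = j563:
pole (s+563): 563 + j563 → |·| = √(563²+563²) = √633938 ≈ 796.2, ∠ = arctan(563/563) ≈ 45.00°
|L| = 1000 / 796.2 ≈ 1.256
Gain = 20 log₁₀(1.256) ≈ 1.98 dB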